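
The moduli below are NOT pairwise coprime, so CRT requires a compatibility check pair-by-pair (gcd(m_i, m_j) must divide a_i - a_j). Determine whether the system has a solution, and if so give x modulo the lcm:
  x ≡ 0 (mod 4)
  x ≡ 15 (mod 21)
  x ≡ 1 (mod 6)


Moduli 4, 21, 6 are not pairwise coprime, so CRT works modulo lcm(m_i) when all pairwise compatibility conditions hold.
Pairwise compatibility: gcd(m_i, m_j) must divide a_i - a_j for every pair.
Merge one congruence at a time:
  Start: x ≡ 0 (mod 4).
  Combine with x ≡ 15 (mod 21): gcd(4, 21) = 1; 15 - 0 = 15, which IS divisible by 1, so compatible.
    Write x = 0 + 4·t and substitute into x ≡ 15 (mod 21): 4·t ≡ 15 − 0 = 15 (mod 21).
    The inverse of 4 mod 21 is 16 (since 4·16 = 64 = 3·21 + 1), so t ≡ 16·15 = 240 ≡ 9 (mod 21).
    Then x = 0 + 4·9 = 36, valid modulo lcm(4, 21) = 84: x ≡ 36 (mod 84).
  Combine with x ≡ 1 (mod 6): gcd(84, 6) = 6, and 1 - 36 = -35 is NOT divisible by 6.
    ⇒ system is inconsistent (no integer solution).

No solution (the system is inconsistent).


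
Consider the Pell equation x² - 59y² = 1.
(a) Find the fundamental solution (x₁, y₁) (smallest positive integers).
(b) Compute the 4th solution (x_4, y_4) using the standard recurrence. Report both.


Step 1: Find the fundamental solution (x₁, y₁) of x² - 59y² = 1.
  Expand √59 as a continued fraction. a₀ = ⌊√59⌋ = 7; iterate m_{k+1} = d_k·a_k − m_k, d_{k+1} = (59 − m_{k+1}²)/d_k, a_{k+1} = ⌊(a₀ + m_{k+1})/d_{k+1}⌋ (starting m₀ = 0, d₀ = 1), with convergents p_k = a_k·p_{k-1} + p_{k-2}, q_k = a_k·q_{k-1} + q_{k-2} (p₋₁ = 1, q₋₁ = 0):
  k = 0: a₀ = 7; p₀/q₀ = 7/1; p₀² − 59·q₀² = 49 − 59 = -10.
  k = 1: m = 7, d = 10, a = ⌊(7 + 7)/10⌋ = 1; p/q = (1·7 + 1)/(1·1 + 0) = 8/1; p² − 59·q² = 64 − 59 = 5.
  k = 2: m = 3, d = 5, a = ⌊(7 + 3)/5⌋ = 2; p/q = (2·8 + 7)/(2·1 + 1) = 23/3; p² − 59·q² = 529 − 531 = -2.
  k = 3: m = 7, d = 2, a = ⌊(7 + 7)/2⌋ = 7; p/q = (7·23 + 8)/(7·3 + 1) = 169/22; p² − 59·q² = 28561 − 28556 = 5.
  k = 4: m = 7, d = 5, a = ⌊(7 + 7)/5⌋ = 2; p/q = (2·169 + 23)/(2·22 + 3) = 361/47; p² − 59·q² = 130321 − 130331 = -10.
  k = 5: m = 3, d = 10, a = ⌊(7 + 3)/10⌋ = 1; p/q = (1·361 + 169)/(1·47 + 22) = 530/69; p² − 59·q² = 280900 − 280899 = 1.
  The first convergent with p² − 59·q² = 1 gives the fundamental solution (x₁, y₁) = (530, 69).
Step 2: Apply the recurrence (x_{n+1}, y_{n+1}) = (x₁x_n + 59y₁y_n, x₁y_n + y₁x_n) repeatedly.
  From (x_1, y_1) = (530, 69): x_2 = 530·530 + 59·69·69 = 561799; y_2 = 530·69 + 69·530 = 73140.
  From (x_2, y_2) = (561799, 73140): x_3 = 530·561799 + 59·69·73140 = 595506410; y_3 = 530·73140 + 69·561799 = 77528331.
  From (x_3, y_3) = (595506410, 77528331): x_4 = 530·595506410 + 59·69·77528331 = 631236232801; y_4 = 530·77528331 + 69·595506410 = 82179957720.
Step 3: Verify x_4² - 59·y_4² = 398459181600798268305601 - 398459181600798268305600 = 1 (should be 1). ✓

(x_1, y_1) = (530, 69); (x_4, y_4) = (631236232801, 82179957720).


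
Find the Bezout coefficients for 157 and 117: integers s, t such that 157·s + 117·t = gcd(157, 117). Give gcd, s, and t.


Euclidean algorithm on (157, 117) — divide until remainder is 0:
  157 = 1 · 117 + 40
  117 = 2 · 40 + 37
  40 = 1 · 37 + 3
  37 = 12 · 3 + 1
  3 = 3 · 1 + 0
gcd(157, 117) = 1.
Track Bezout coefficients alongside the remainders: start with r₀ = 157 = a·1 + b·0 (s = 1, t = 0) and r₁ = 117 = a·0 + b·1 (s = 0, t = 1); each new remainder r_{k+1} = r_{k-1} − q_k·r_k inherits s_{k+1} = s_{k-1} − q_k·s_k, t_{k+1} = t_{k-1} − q_k·t_k, so r_k = a·s_k + b·t_k at every step:
  q = 1: r = 40, s = 1 − 1·0 = 1, t = 0 − 1·1 = -1  (check: 157·1 + 117·(-1) = 40)
  q = 2: r = 37, s = 0 − 2·1 = -2, t = 1 − 2·(-1) = 3  (check: 157·(-2) + 117·3 = 37)
  q = 1: r = 3, s = 1 − 1·(-2) = 3, t = -1 − 1·3 = -4  (check: 157·3 + 117·(-4) = 3)
  q = 12: r = 1, s = -2 − 12·3 = -38, t = 3 − 12·(-4) = 51  (check: 157·(-38) + 117·51 = 1)
The row with r = 1 (the gcd) gives the Bezout coefficients s = -38, t = 51.
Result: 157 · (-38) + 117 · (51) = 1.

gcd(157, 117) = 1; s = -38, t = 51 (check: 157·(-38) + 117·51 = 1).


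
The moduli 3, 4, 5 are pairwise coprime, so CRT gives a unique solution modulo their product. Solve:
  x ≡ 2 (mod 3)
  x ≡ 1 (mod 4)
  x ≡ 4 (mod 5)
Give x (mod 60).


Moduli 3, 4, 5 are pairwise coprime; by CRT there is a unique solution modulo M = 3 · 4 · 5 = 60.
Solve pairwise, accumulating the modulus:
  Start with x ≡ 2 (mod 3).
  Combine with x ≡ 1 (mod 4): since gcd(3, 4) = 1, we get a unique residue mod 12.
    Write x = 2 + 3·t and substitute into x ≡ 1 (mod 4): 3·t ≡ 1 − 2 = -1 (mod 4).
    Reduce coefficients mod 4: 3·t ≡ 3 (mod 4).
    The inverse of 3 mod 4 is 3 (since 3·3 = 9 = 2·4 + 1), so t ≡ 3·3 = 9 ≡ 1 (mod 4).
    Then x = 2 + 3·1 = 5, valid modulo lcm(3, 4) = 12: x ≡ 5 (mod 12).
  Combine with x ≡ 4 (mod 5): since gcd(12, 5) = 1, we get a unique residue mod 60.
    Write x = 5 + 12·t and substitute into x ≡ 4 (mod 5): 12·t ≡ 4 − 5 = -1 (mod 5).
    Reduce coefficients mod 5: 2·t ≡ 4 (mod 5).
    The inverse of 2 mod 5 is 3 (since 2·3 = 6 = 1·5 + 1), so t ≡ 3·4 = 12 ≡ 2 (mod 5).
    Then x = 5 + 12·2 = 29, valid modulo lcm(12, 5) = 60: x ≡ 29 (mod 60).
Verify: 29 mod 3 = 2 ✓, 29 mod 4 = 1 ✓, 29 mod 5 = 4 ✓.

x ≡ 29 (mod 60).


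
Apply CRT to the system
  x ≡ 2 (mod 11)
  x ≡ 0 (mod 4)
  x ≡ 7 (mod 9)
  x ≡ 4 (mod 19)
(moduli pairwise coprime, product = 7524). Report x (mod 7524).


Product of moduli M = 11 · 4 · 9 · 19 = 7524.
Merge one congruence at a time:
  Start: x ≡ 2 (mod 11).
  Combine with x ≡ 0 (mod 4); new modulus lcm = 44.
    Write x = 2 + 11·t and substitute into x ≡ 0 (mod 4): 11·t ≡ 0 − 2 = -2 (mod 4).
    Reduce coefficients mod 4: 3·t ≡ 2 (mod 4).
    The inverse of 3 mod 4 is 3 (since 3·3 = 9 = 2·4 + 1), so t ≡ 3·2 = 6 ≡ 2 (mod 4).
    Then x = 2 + 11·2 = 24, valid modulo lcm(11, 4) = 44: x ≡ 24 (mod 44).
  Combine with x ≡ 7 (mod 9); new modulus lcm = 396.
    Write x = 24 + 44·t and substitute into x ≡ 7 (mod 9): 44·t ≡ 7 − 24 = -17 (mod 9).
    Reduce coefficients mod 9: 8·t ≡ 1 (mod 9).
    The inverse of 8 mod 9 is 8 (since 8·8 = 64 = 7·9 + 1), so t ≡ 8·1 = 8 ≡ 8 (mod 9).
    Then x = 24 + 44·8 = 376, valid modulo lcm(44, 9) = 396: x ≡ 376 (mod 396).
  Combine with x ≡ 4 (mod 19); new modulus lcm = 7524.
    Write x = 376 + 396·t and substitute into x ≡ 4 (mod 19): 396·t ≡ 4 − 376 = -372 (mod 19).
    Reduce coefficients mod 19: 16·t ≡ 8 (mod 19).
    The inverse of 16 mod 19 is 6 (since 16·6 = 96 = 5·19 + 1), so t ≡ 6·8 = 48 ≡ 10 (mod 19).
    Then x = 376 + 396·10 = 4336, valid modulo lcm(396, 19) = 7524: x ≡ 4336 (mod 7524).
Verify against each original: 4336 mod 11 = 2, 4336 mod 4 = 0, 4336 mod 9 = 7, 4336 mod 19 = 4.

x ≡ 4336 (mod 7524).


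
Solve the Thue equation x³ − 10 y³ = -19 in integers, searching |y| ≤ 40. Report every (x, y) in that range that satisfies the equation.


The equation is x³ - 10y³ = -19. For fixed y, x³ = 10·y³ − 19, so a solution requires the RHS to be a perfect cube.
Strategy: iterate y from -40 to 40, compute RHS = 10·y³ − 19, and check whether it is a (positive or negative) perfect cube.
Check small values of y:
  y = 0: RHS = -19 is not a perfect cube.
  y = 1: RHS = -9 is not a perfect cube.
  y = -1: RHS = -29 is not a perfect cube.
  y = 2: RHS = 61 is not a perfect cube.
  y = -2: RHS = -99 is not a perfect cube.
  y = 3: RHS = 251 is not a perfect cube.
  y = -3: RHS = -289 is not a perfect cube.
Continuing the search up to |y| = 40 finds no solutions either.
No (x, y) in the scanned range satisfies the equation.

No integer solutions with |y| ≤ 40.


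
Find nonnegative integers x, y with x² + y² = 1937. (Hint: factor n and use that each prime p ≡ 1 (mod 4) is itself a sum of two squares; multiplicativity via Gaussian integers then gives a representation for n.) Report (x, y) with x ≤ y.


Step 1: Factor n = 1937 = 13 · 149.
Step 2: Check the mod-4 condition on each prime factor: 13 ≡ 1 (mod 4), exponent 1; 149 ≡ 1 (mod 4), exponent 1.
All primes ≡ 3 (mod 4) appear to even exponent (or don't appear), so by the two-squares theorem n IS expressible as a sum of two squares.
Step 3: Build a representation. Here n = 13 · 149 is a product of primes ≡ 1 (mod 4). Each prime p ≡ 1 (mod 4) is itself a sum of two squares; find a² by testing p − a² for a perfect square:
  13: 13 − 1² = 12, 13 − 2² = 9 = 3² ⇒ 13 = 2² + 3².
  149: 149 − 1² = 148, 149 − 2² = 145, 149 − 3² = 140, 149 − 4² = 133, 149 − 5² = 124, 149 − 6² = 113, 149 − 7² = 100 = 10² ⇒ 149 = 7² + 10².
  Combine using the Brahmagupta–Fibonacci identity (a² + b²)(c² + d²) = (ac − bd)² + (ad + bc)² = (ac + bd)² + (ad − bc)²:
  13 · 149 = 1937: from (2² + 3²)(7² + 10²), take (2·7 − 3·10, 2·10 + 3·7) = (14 − 30, 20 + 21) = (-16, 41); dropping signs (only squares matter) gives (16, 41); check 16² + 41² = 256 + 1681 = 1937 ✓.
Step 4: Order so x ≤ y and verify: 16² + 41² = 256 + 1681 = 1937 = n. ✓

n = 1937 = 16² + 41² (one valid representation with x ≤ y).


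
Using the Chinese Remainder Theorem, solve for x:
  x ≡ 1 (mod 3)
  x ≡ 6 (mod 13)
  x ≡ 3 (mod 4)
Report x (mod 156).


Moduli 3, 13, 4 are pairwise coprime; by CRT there is a unique solution modulo M = 3 · 13 · 4 = 156.
Solve pairwise, accumulating the modulus:
  Start with x ≡ 1 (mod 3).
  Combine with x ≡ 6 (mod 13): since gcd(3, 13) = 1, we get a unique residue mod 39.
    Write x = 1 + 3·t and substitute into x ≡ 6 (mod 13): 3·t ≡ 6 − 1 = 5 (mod 13).
    The inverse of 3 mod 13 is 9 (since 3·9 = 27 = 2·13 + 1), so t ≡ 9·5 = 45 ≡ 6 (mod 13).
    Then x = 1 + 3·6 = 19, valid modulo lcm(3, 13) = 39: x ≡ 19 (mod 39).
  Combine with x ≡ 3 (mod 4): since gcd(39, 4) = 1, we get a unique residue mod 156.
    Write x = 19 + 39·t and substitute into x ≡ 3 (mod 4): 39·t ≡ 3 − 19 = -16 (mod 4).
    Reduce coefficients mod 4: 3·t ≡ 0 (mod 4).
    The inverse of 3 mod 4 is 3 (since 3·3 = 9 = 2·4 + 1), so t ≡ 3·0 = 0 ≡ 0 (mod 4).
    Then x = 19 + 39·0 = 19, valid modulo lcm(39, 4) = 156: x ≡ 19 (mod 156).
Verify: 19 mod 3 = 1 ✓, 19 mod 13 = 6 ✓, 19 mod 4 = 3 ✓.

x ≡ 19 (mod 156).


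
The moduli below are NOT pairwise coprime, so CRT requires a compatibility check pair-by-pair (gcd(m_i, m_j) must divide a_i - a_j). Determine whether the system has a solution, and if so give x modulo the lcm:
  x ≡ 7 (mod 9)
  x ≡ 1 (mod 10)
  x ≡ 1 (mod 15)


Moduli 9, 10, 15 are not pairwise coprime, so CRT works modulo lcm(m_i) when all pairwise compatibility conditions hold.
Pairwise compatibility: gcd(m_i, m_j) must divide a_i - a_j for every pair.
Merge one congruence at a time:
  Start: x ≡ 7 (mod 9).
  Combine with x ≡ 1 (mod 10): gcd(9, 10) = 1; 1 - 7 = -6, which IS divisible by 1, so compatible.
    Write x = 7 + 9·t and substitute into x ≡ 1 (mod 10): 9·t ≡ 1 − 7 = -6 (mod 10).
    Reduce coefficients mod 10: 9·t ≡ 4 (mod 10).
    The inverse of 9 mod 10 is 9 (since 9·9 = 81 = 8·10 + 1), so t ≡ 9·4 = 36 ≡ 6 (mod 10).
    Then x = 7 + 9·6 = 61, valid modulo lcm(9, 10) = 90: x ≡ 61 (mod 90).
  Combine with x ≡ 1 (mod 15): gcd(90, 15) = 15; 1 - 61 = -60, which IS divisible by 15, so compatible.
    Write x = 61 + 90·t and substitute into x ≡ 1 (mod 15): 90·t ≡ 1 − 61 = -60 (mod 15).
    Divide the congruence (and modulus) by g = 15: 6·t ≡ -4 (mod 1).
    Modulo 1 every t works; take t = 0.
    Then x = 61 + 90·0 = 61, valid modulo lcm(90, 15) = 90: x ≡ 61 (mod 90).
Verify: 61 mod 9 = 7, 61 mod 10 = 1, 61 mod 15 = 1.

x ≡ 61 (mod 90).


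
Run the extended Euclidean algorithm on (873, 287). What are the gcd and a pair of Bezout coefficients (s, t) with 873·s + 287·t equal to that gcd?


Euclidean algorithm on (873, 287) — divide until remainder is 0:
  873 = 3 · 287 + 12
  287 = 23 · 12 + 11
  12 = 1 · 11 + 1
  11 = 11 · 1 + 0
gcd(873, 287) = 1.
Track Bezout coefficients alongside the remainders: start with r₀ = 873 = a·1 + b·0 (s = 1, t = 0) and r₁ = 287 = a·0 + b·1 (s = 0, t = 1); each new remainder r_{k+1} = r_{k-1} − q_k·r_k inherits s_{k+1} = s_{k-1} − q_k·s_k, t_{k+1} = t_{k-1} − q_k·t_k, so r_k = a·s_k + b·t_k at every step:
  q = 3: r = 12, s = 1 − 3·0 = 1, t = 0 − 3·1 = -3  (check: 873·1 + 287·(-3) = 12)
  q = 23: r = 11, s = 0 − 23·1 = -23, t = 1 − 23·(-3) = 70  (check: 873·(-23) + 287·70 = 11)
  q = 1: r = 1, s = 1 − 1·(-23) = 24, t = -3 − 1·70 = -73  (check: 873·24 + 287·(-73) = 1)
The row with r = 1 (the gcd) gives the Bezout coefficients s = 24, t = -73.
Result: 873 · (24) + 287 · (-73) = 1.

gcd(873, 287) = 1; s = 24, t = -73 (check: 873·24 + 287·(-73) = 1).


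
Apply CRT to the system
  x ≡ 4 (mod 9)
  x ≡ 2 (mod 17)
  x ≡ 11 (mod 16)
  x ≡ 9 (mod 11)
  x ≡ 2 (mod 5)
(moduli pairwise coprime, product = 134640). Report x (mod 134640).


Product of moduli M = 9 · 17 · 16 · 11 · 5 = 134640.
Merge one congruence at a time:
  Start: x ≡ 4 (mod 9).
  Combine with x ≡ 2 (mod 17); new modulus lcm = 153.
    Write x = 4 + 9·t and substitute into x ≡ 2 (mod 17): 9·t ≡ 2 − 4 = -2 (mod 17).
    Reduce coefficients mod 17: 9·t ≡ 15 (mod 17).
    The inverse of 9 mod 17 is 2 (since 9·2 = 18 = 1·17 + 1), so t ≡ 2·15 = 30 ≡ 13 (mod 17).
    Then x = 4 + 9·13 = 121, valid modulo lcm(9, 17) = 153: x ≡ 121 (mod 153).
  Combine with x ≡ 11 (mod 16); new modulus lcm = 2448.
    Write x = 121 + 153·t and substitute into x ≡ 11 (mod 16): 153·t ≡ 11 − 121 = -110 (mod 16).
    Reduce coefficients mod 16: 9·t ≡ 2 (mod 16).
    The inverse of 9 mod 16 is 9 (since 9·9 = 81 = 5·16 + 1), so t ≡ 9·2 = 18 ≡ 2 (mod 16).
    Then x = 121 + 153·2 = 427, valid modulo lcm(153, 16) = 2448: x ≡ 427 (mod 2448).
  Combine with x ≡ 9 (mod 11); new modulus lcm = 26928.
    Write x = 427 + 2448·t and substitute into x ≡ 9 (mod 11): 2448·t ≡ 9 − 427 = -418 (mod 11).
    Reduce coefficients mod 11: 6·t ≡ 0 (mod 11).
    The inverse of 6 mod 11 is 2 (since 6·2 = 12 = 1·11 + 1), so t ≡ 2·0 = 0 ≡ 0 (mod 11).
    Then x = 427 + 2448·0 = 427, valid modulo lcm(2448, 11) = 26928: x ≡ 427 (mod 26928).
  Combine with x ≡ 2 (mod 5); new modulus lcm = 134640.
    Write x = 427 + 26928·t and substitute into x ≡ 2 (mod 5): 26928·t ≡ 2 − 427 = -425 (mod 5).
    Reduce coefficients mod 5: 3·t ≡ 0 (mod 5).
    The inverse of 3 mod 5 is 2 (since 3·2 = 6 = 1·5 + 1), so t ≡ 2·0 = 0 ≡ 0 (mod 5).
    Then x = 427 + 26928·0 = 427, valid modulo lcm(26928, 5) = 134640: x ≡ 427 (mod 134640).
Verify against each original: 427 mod 9 = 4, 427 mod 17 = 2, 427 mod 16 = 11, 427 mod 11 = 9, 427 mod 5 = 2.

x ≡ 427 (mod 134640).


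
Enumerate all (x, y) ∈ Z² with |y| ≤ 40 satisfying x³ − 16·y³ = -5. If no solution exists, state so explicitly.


The equation is x³ - 16y³ = -5. For fixed y, x³ = 16·y³ − 5, so a solution requires the RHS to be a perfect cube.
Strategy: iterate y from -40 to 40, compute RHS = 16·y³ − 5, and check whether it is a (positive or negative) perfect cube.
Check small values of y:
  y = 0: RHS = -5 is not a perfect cube.
  y = 1: RHS = 11 is not a perfect cube.
  y = -1: RHS = -21 is not a perfect cube.
  y = 2: RHS = 123 is not a perfect cube.
  y = -2: RHS = -133 is not a perfect cube.
  y = 3: RHS = 427 is not a perfect cube.
  y = -3: RHS = -437 is not a perfect cube.
Continuing the search up to |y| = 40 finds no solutions either.
No (x, y) in the scanned range satisfies the equation.

No integer solutions with |y| ≤ 40.


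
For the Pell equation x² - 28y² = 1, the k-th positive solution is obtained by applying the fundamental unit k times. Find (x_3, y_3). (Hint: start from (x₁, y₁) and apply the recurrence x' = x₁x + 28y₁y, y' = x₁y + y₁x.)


Step 1: Find the fundamental solution (x₁, y₁) of x² - 28y² = 1.
  Expand √28 as a continued fraction. a₀ = ⌊√28⌋ = 5; iterate m_{k+1} = d_k·a_k − m_k, d_{k+1} = (28 − m_{k+1}²)/d_k, a_{k+1} = ⌊(a₀ + m_{k+1})/d_{k+1}⌋ (starting m₀ = 0, d₀ = 1), with convergents p_k = a_k·p_{k-1} + p_{k-2}, q_k = a_k·q_{k-1} + q_{k-2} (p₋₁ = 1, q₋₁ = 0):
  k = 0: a₀ = 5; p₀/q₀ = 5/1; p₀² − 28·q₀² = 25 − 28 = -3.
  k = 1: m = 5, d = 3, a = ⌊(5 + 5)/3⌋ = 3; p/q = (3·5 + 1)/(3·1 + 0) = 16/3; p² − 28·q² = 256 − 252 = 4.
  k = 2: m = 4, d = 4, a = ⌊(5 + 4)/4⌋ = 2; p/q = (2·16 + 5)/(2·3 + 1) = 37/7; p² − 28·q² = 1369 − 1372 = -3.
  k = 3: m = 4, d = 3, a = ⌊(5 + 4)/3⌋ = 3; p/q = (3·37 + 16)/(3·7 + 3) = 127/24; p² − 28·q² = 16129 − 16128 = 1.
  The first convergent with p² − 28·q² = 1 gives the fundamental solution (x₁, y₁) = (127, 24).
Step 2: Apply the recurrence (x_{n+1}, y_{n+1}) = (x₁x_n + 28y₁y_n, x₁y_n + y₁x_n) repeatedly.
  From (x_1, y_1) = (127, 24): x_2 = 127·127 + 28·24·24 = 32257; y_2 = 127·24 + 24·127 = 6096.
  From (x_2, y_2) = (32257, 6096): x_3 = 127·32257 + 28·24·6096 = 8193151; y_3 = 127·6096 + 24·32257 = 1548360.
Step 3: Verify x_3² - 28·y_3² = 67127723308801 - 67127723308800 = 1 (should be 1). ✓

(x_1, y_1) = (127, 24); (x_3, y_3) = (8193151, 1548360).


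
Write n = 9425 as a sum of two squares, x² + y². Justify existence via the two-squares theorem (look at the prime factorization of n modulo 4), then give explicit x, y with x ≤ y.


Step 1: Factor n = 9425 = 5^2 · 13 · 29.
Step 2: Check the mod-4 condition on each prime factor: 5 ≡ 1 (mod 4), exponent 2; 13 ≡ 1 (mod 4), exponent 1; 29 ≡ 1 (mod 4), exponent 1.
All primes ≡ 3 (mod 4) appear to even exponent (or don't appear), so by the two-squares theorem n IS expressible as a sum of two squares.
Step 3: Build a representation. Group n = k² · m with k = 5 and m = 13 · 29 = 377 (a product of primes ≡ 1 (mod 4)); a representation of m scales to one of n via (k·x)² + (k·y)² = k²(x² + y²). Each prime p ≡ 1 (mod 4) is itself a sum of two squares; find a² by testing p − a² for a perfect square:
  13: 13 − 1² = 12, 13 − 2² = 9 = 3² ⇒ 13 = 2² + 3².
  29: 29 − 1² = 28, 29 − 2² = 25 = 5² ⇒ 29 = 2² + 5².
  Combine using the Brahmagupta–Fibonacci identity (a² + b²)(c² + d²) = (ac − bd)² + (ad + bc)² = (ac + bd)² + (ad − bc)²:
  13 · 29 = 377: from (2² + 3²)(2² + 5²), take (2·2 − 3·5, 2·5 + 3·2) = (4 − 15, 10 + 6) = (-11, 16); dropping signs (only squares matter) gives (11, 16); check 11² + 16² = 121 + 256 = 377 ✓.
  Scale by k = 5: (5·11, 5·16) = (55, 80).
Step 4: Order so x ≤ y and verify: 55² + 80² = 3025 + 6400 = 9425 = n. ✓

n = 9425 = 55² + 80² (one valid representation with x ≤ y).


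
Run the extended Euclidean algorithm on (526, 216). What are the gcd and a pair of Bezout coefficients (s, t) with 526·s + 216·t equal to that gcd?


Euclidean algorithm on (526, 216) — divide until remainder is 0:
  526 = 2 · 216 + 94
  216 = 2 · 94 + 28
  94 = 3 · 28 + 10
  28 = 2 · 10 + 8
  10 = 1 · 8 + 2
  8 = 4 · 2 + 0
gcd(526, 216) = 2.
Track Bezout coefficients alongside the remainders: start with r₀ = 526 = a·1 + b·0 (s = 1, t = 0) and r₁ = 216 = a·0 + b·1 (s = 0, t = 1); each new remainder r_{k+1} = r_{k-1} − q_k·r_k inherits s_{k+1} = s_{k-1} − q_k·s_k, t_{k+1} = t_{k-1} − q_k·t_k, so r_k = a·s_k + b·t_k at every step:
  q = 2: r = 94, s = 1 − 2·0 = 1, t = 0 − 2·1 = -2  (check: 526·1 + 216·(-2) = 94)
  q = 2: r = 28, s = 0 − 2·1 = -2, t = 1 − 2·(-2) = 5  (check: 526·(-2) + 216·5 = 28)
  q = 3: r = 10, s = 1 − 3·(-2) = 7, t = -2 − 3·5 = -17  (check: 526·7 + 216·(-17) = 10)
  q = 2: r = 8, s = -2 − 2·7 = -16, t = 5 − 2·(-17) = 39  (check: 526·(-16) + 216·39 = 8)
  q = 1: r = 2, s = 7 − 1·(-16) = 23, t = -17 − 1·39 = -56  (check: 526·23 + 216·(-56) = 2)
The row with r = 2 (the gcd) gives the Bezout coefficients s = 23, t = -56.
Result: 526 · (23) + 216 · (-56) = 2.

gcd(526, 216) = 2; s = 23, t = -56 (check: 526·23 + 216·(-56) = 2).


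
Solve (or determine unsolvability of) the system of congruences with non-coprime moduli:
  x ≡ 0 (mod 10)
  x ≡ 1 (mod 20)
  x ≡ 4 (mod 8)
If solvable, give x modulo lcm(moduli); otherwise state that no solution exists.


Moduli 10, 20, 8 are not pairwise coprime, so CRT works modulo lcm(m_i) when all pairwise compatibility conditions hold.
Pairwise compatibility: gcd(m_i, m_j) must divide a_i - a_j for every pair.
Merge one congruence at a time:
  Start: x ≡ 0 (mod 10).
  Combine with x ≡ 1 (mod 20): gcd(10, 20) = 10, and 1 - 0 = 1 is NOT divisible by 10.
    ⇒ system is inconsistent (no integer solution).

No solution (the system is inconsistent).


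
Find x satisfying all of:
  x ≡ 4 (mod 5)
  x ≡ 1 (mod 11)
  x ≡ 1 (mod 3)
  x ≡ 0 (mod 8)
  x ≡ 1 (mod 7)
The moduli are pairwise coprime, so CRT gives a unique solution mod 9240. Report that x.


Product of moduli M = 5 · 11 · 3 · 8 · 7 = 9240.
Merge one congruence at a time:
  Start: x ≡ 4 (mod 5).
  Combine with x ≡ 1 (mod 11); new modulus lcm = 55.
    Write x = 4 + 5·t and substitute into x ≡ 1 (mod 11): 5·t ≡ 1 − 4 = -3 (mod 11).
    Reduce coefficients mod 11: 5·t ≡ 8 (mod 11).
    The inverse of 5 mod 11 is 9 (since 5·9 = 45 = 4·11 + 1), so t ≡ 9·8 = 72 ≡ 6 (mod 11).
    Then x = 4 + 5·6 = 34, valid modulo lcm(5, 11) = 55: x ≡ 34 (mod 55).
  Combine with x ≡ 1 (mod 3); new modulus lcm = 165.
    Write x = 34 + 55·t and substitute into x ≡ 1 (mod 3): 55·t ≡ 1 − 34 = -33 (mod 3).
    Reduce coefficients mod 3: 1·t ≡ 0 (mod 3).
    So t ≡ 0 (mod 3).
    Then x = 34 + 55·0 = 34, valid modulo lcm(55, 3) = 165: x ≡ 34 (mod 165).
  Combine with x ≡ 0 (mod 8); new modulus lcm = 1320.
    Write x = 34 + 165·t and substitute into x ≡ 0 (mod 8): 165·t ≡ 0 − 34 = -34 (mod 8).
    Reduce coefficients mod 8: 5·t ≡ 6 (mod 8).
    The inverse of 5 mod 8 is 5 (since 5·5 = 25 = 3·8 + 1), so t ≡ 5·6 = 30 ≡ 6 (mod 8).
    Then x = 34 + 165·6 = 1024, valid modulo lcm(165, 8) = 1320: x ≡ 1024 (mod 1320).
  Combine with x ≡ 1 (mod 7); new modulus lcm = 9240.
    Write x = 1024 + 1320·t and substitute into x ≡ 1 (mod 7): 1320·t ≡ 1 − 1024 = -1023 (mod 7).
    Reduce coefficients mod 7: 4·t ≡ 6 (mod 7).
    The inverse of 4 mod 7 is 2 (since 4·2 = 8 = 1·7 + 1), so t ≡ 2·6 = 12 ≡ 5 (mod 7).
    Then x = 1024 + 1320·5 = 7624, valid modulo lcm(1320, 7) = 9240: x ≡ 7624 (mod 9240).
Verify against each original: 7624 mod 5 = 4, 7624 mod 11 = 1, 7624 mod 3 = 1, 7624 mod 8 = 0, 7624 mod 7 = 1.

x ≡ 7624 (mod 9240).


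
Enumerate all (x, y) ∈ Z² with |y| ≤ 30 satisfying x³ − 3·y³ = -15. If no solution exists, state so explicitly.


The equation is x³ - 3y³ = -15. For fixed y, x³ = 3·y³ − 15, so a solution requires the RHS to be a perfect cube.
Strategy: iterate y from -30 to 30, compute RHS = 3·y³ − 15, and check whether it is a (positive or negative) perfect cube.
Check small values of y:
  y = 0: RHS = -15 is not a perfect cube.
  y = 1: RHS = -12 is not a perfect cube.
  y = -1: RHS = -18 is not a perfect cube.
  y = 2: RHS = 9 is not a perfect cube.
  y = -2: RHS = -39 is not a perfect cube.
  y = 3: RHS = 66 is not a perfect cube.
  y = -3: RHS = -96 is not a perfect cube.
Continuing the search up to |y| = 30 finds no solutions either.
No (x, y) in the scanned range satisfies the equation.

No integer solutions with |y| ≤ 30.


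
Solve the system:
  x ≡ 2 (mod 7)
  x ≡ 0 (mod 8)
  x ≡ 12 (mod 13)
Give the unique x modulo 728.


Moduli 7, 8, 13 are pairwise coprime; by CRT there is a unique solution modulo M = 7 · 8 · 13 = 728.
Solve pairwise, accumulating the modulus:
  Start with x ≡ 2 (mod 7).
  Combine with x ≡ 0 (mod 8): since gcd(7, 8) = 1, we get a unique residue mod 56.
    Write x = 2 + 7·t and substitute into x ≡ 0 (mod 8): 7·t ≡ 0 − 2 = -2 (mod 8).
    Reduce coefficients mod 8: 7·t ≡ 6 (mod 8).
    The inverse of 7 mod 8 is 7 (since 7·7 = 49 = 6·8 + 1), so t ≡ 7·6 = 42 ≡ 2 (mod 8).
    Then x = 2 + 7·2 = 16, valid modulo lcm(7, 8) = 56: x ≡ 16 (mod 56).
  Combine with x ≡ 12 (mod 13): since gcd(56, 13) = 1, we get a unique residue mod 728.
    Write x = 16 + 56·t and substitute into x ≡ 12 (mod 13): 56·t ≡ 12 − 16 = -4 (mod 13).
    Reduce coefficients mod 13: 4·t ≡ 9 (mod 13).
    The inverse of 4 mod 13 is 10 (since 4·10 = 40 = 3·13 + 1), so t ≡ 10·9 = 90 ≡ 12 (mod 13).
    Then x = 16 + 56·12 = 688, valid modulo lcm(56, 13) = 728: x ≡ 688 (mod 728).
Verify: 688 mod 7 = 2 ✓, 688 mod 8 = 0 ✓, 688 mod 13 = 12 ✓.

x ≡ 688 (mod 728).


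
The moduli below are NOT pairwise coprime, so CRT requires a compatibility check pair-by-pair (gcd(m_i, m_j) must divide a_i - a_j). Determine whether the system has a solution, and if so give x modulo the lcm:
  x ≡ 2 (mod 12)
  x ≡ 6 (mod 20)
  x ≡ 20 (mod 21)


Moduli 12, 20, 21 are not pairwise coprime, so CRT works modulo lcm(m_i) when all pairwise compatibility conditions hold.
Pairwise compatibility: gcd(m_i, m_j) must divide a_i - a_j for every pair.
Merge one congruence at a time:
  Start: x ≡ 2 (mod 12).
  Combine with x ≡ 6 (mod 20): gcd(12, 20) = 4; 6 - 2 = 4, which IS divisible by 4, so compatible.
    Write x = 2 + 12·t and substitute into x ≡ 6 (mod 20): 12·t ≡ 6 − 2 = 4 (mod 20).
    Divide the congruence (and modulus) by g = 4: 3·t ≡ 1 (mod 5).
    The inverse of 3 mod 5 is 2 (since 3·2 = 6 = 1·5 + 1), so t ≡ 2·1 = 2 ≡ 2 (mod 5).
    Then x = 2 + 12·2 = 26, valid modulo lcm(12, 20) = 60: x ≡ 26 (mod 60).
  Combine with x ≡ 20 (mod 21): gcd(60, 21) = 3; 20 - 26 = -6, which IS divisible by 3, so compatible.
    Write x = 26 + 60·t and substitute into x ≡ 20 (mod 21): 60·t ≡ 20 − 26 = -6 (mod 21).
    Divide the congruence (and modulus) by g = 3: 20·t ≡ -2 (mod 7).
    Reduce coefficients mod 7: 6·t ≡ 5 (mod 7).
    The inverse of 6 mod 7 is 6 (since 6·6 = 36 = 5·7 + 1), so t ≡ 6·5 = 30 ≡ 2 (mod 7).
    Then x = 26 + 60·2 = 146, valid modulo lcm(60, 21) = 420: x ≡ 146 (mod 420).
Verify: 146 mod 12 = 2, 146 mod 20 = 6, 146 mod 21 = 20.

x ≡ 146 (mod 420).


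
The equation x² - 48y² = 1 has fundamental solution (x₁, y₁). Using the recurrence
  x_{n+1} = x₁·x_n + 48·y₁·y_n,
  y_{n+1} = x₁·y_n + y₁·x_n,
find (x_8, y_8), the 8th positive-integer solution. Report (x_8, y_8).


Step 1: Find the fundamental solution (x₁, y₁) of x² - 48y² = 1.
  Expand √48 as a continued fraction. a₀ = ⌊√48⌋ = 6; iterate m_{k+1} = d_k·a_k − m_k, d_{k+1} = (48 − m_{k+1}²)/d_k, a_{k+1} = ⌊(a₀ + m_{k+1})/d_{k+1}⌋ (starting m₀ = 0, d₀ = 1), with convergents p_k = a_k·p_{k-1} + p_{k-2}, q_k = a_k·q_{k-1} + q_{k-2} (p₋₁ = 1, q₋₁ = 0):
  k = 0: a₀ = 6; p₀/q₀ = 6/1; p₀² − 48·q₀² = 36 − 48 = -12.
  k = 1: m = 6, d = 12, a = ⌊(6 + 6)/12⌋ = 1; p/q = (1·6 + 1)/(1·1 + 0) = 7/1; p² − 48·q² = 49 − 48 = 1.
  The first convergent with p² − 48·q² = 1 gives the fundamental solution (x₁, y₁) = (7, 1).
Step 2: Apply the recurrence (x_{n+1}, y_{n+1}) = (x₁x_n + 48y₁y_n, x₁y_n + y₁x_n) repeatedly.
  From (x_1, y_1) = (7, 1): x_2 = 7·7 + 48·1·1 = 97; y_2 = 7·1 + 1·7 = 14.
  From (x_2, y_2) = (97, 14): x_3 = 7·97 + 48·1·14 = 1351; y_3 = 7·14 + 1·97 = 195.
  From (x_3, y_3) = (1351, 195): x_4 = 7·1351 + 48·1·195 = 18817; y_4 = 7·195 + 1·1351 = 2716.
  From (x_4, y_4) = (18817, 2716): x_5 = 7·18817 + 48·1·2716 = 262087; y_5 = 7·2716 + 1·18817 = 37829.
  From (x_5, y_5) = (262087, 37829): x_6 = 7·262087 + 48·1·37829 = 3650401; y_6 = 7·37829 + 1·262087 = 526890.
  From (x_6, y_6) = (3650401, 526890): x_7 = 7·3650401 + 48·1·526890 = 50843527; y_7 = 7·526890 + 1·3650401 = 7338631.
  From (x_7, y_7) = (50843527, 7338631): x_8 = 7·50843527 + 48·1·7338631 = 708158977; y_8 = 7·7338631 + 1·50843527 = 102213944.
Step 3: Verify x_8² - 48·y_8² = 501489136705686529 - 501489136705686528 = 1 (should be 1). ✓

(x_1, y_1) = (7, 1); (x_8, y_8) = (708158977, 102213944).


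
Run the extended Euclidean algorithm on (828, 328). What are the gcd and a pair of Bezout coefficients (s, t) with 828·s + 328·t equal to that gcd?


Euclidean algorithm on (828, 328) — divide until remainder is 0:
  828 = 2 · 328 + 172
  328 = 1 · 172 + 156
  172 = 1 · 156 + 16
  156 = 9 · 16 + 12
  16 = 1 · 12 + 4
  12 = 3 · 4 + 0
gcd(828, 328) = 4.
Track Bezout coefficients alongside the remainders: start with r₀ = 828 = a·1 + b·0 (s = 1, t = 0) and r₁ = 328 = a·0 + b·1 (s = 0, t = 1); each new remainder r_{k+1} = r_{k-1} − q_k·r_k inherits s_{k+1} = s_{k-1} − q_k·s_k, t_{k+1} = t_{k-1} − q_k·t_k, so r_k = a·s_k + b·t_k at every step:
  q = 2: r = 172, s = 1 − 2·0 = 1, t = 0 − 2·1 = -2  (check: 828·1 + 328·(-2) = 172)
  q = 1: r = 156, s = 0 − 1·1 = -1, t = 1 − 1·(-2) = 3  (check: 828·(-1) + 328·3 = 156)
  q = 1: r = 16, s = 1 − 1·(-1) = 2, t = -2 − 1·3 = -5  (check: 828·2 + 328·(-5) = 16)
  q = 9: r = 12, s = -1 − 9·2 = -19, t = 3 − 9·(-5) = 48  (check: 828·(-19) + 328·48 = 12)
  q = 1: r = 4, s = 2 − 1·(-19) = 21, t = -5 − 1·48 = -53  (check: 828·21 + 328·(-53) = 4)
The row with r = 4 (the gcd) gives the Bezout coefficients s = 21, t = -53.
Result: 828 · (21) + 328 · (-53) = 4.

gcd(828, 328) = 4; s = 21, t = -53 (check: 828·21 + 328·(-53) = 4).


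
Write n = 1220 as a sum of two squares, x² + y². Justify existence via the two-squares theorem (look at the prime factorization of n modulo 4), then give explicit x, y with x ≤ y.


Step 1: Factor n = 1220 = 2^2 · 5 · 61.
Step 2: Check the mod-4 condition on each prime factor: 2 = 2 (special); 5 ≡ 1 (mod 4), exponent 1; 61 ≡ 1 (mod 4), exponent 1.
All primes ≡ 3 (mod 4) appear to even exponent (or don't appear), so by the two-squares theorem n IS expressible as a sum of two squares.
Step 3: Build a representation. Group n = k² · m with k = 2 and m = 5 · 61 = 305 (a product of primes ≡ 1 (mod 4)); a representation of m scales to one of n via (k·x)² + (k·y)² = k²(x² + y²). Each prime p ≡ 1 (mod 4) is itself a sum of two squares; find a² by testing p − a² for a perfect square:
  5: 5 − 1² = 4 = 2² ⇒ 5 = 1² + 2².
  61: 61 − 1² = 60, 61 − 2² = 57, 61 − 3² = 52, 61 − 4² = 45, 61 − 5² = 36 = 6² ⇒ 61 = 5² + 6².
  Combine using the Brahmagupta–Fibonacci identity (a² + b²)(c² + d²) = (ac − bd)² + (ad + bc)² = (ac + bd)² + (ad − bc)²:
  5 · 61 = 305: from (1² + 2²)(5² + 6²), take (1·5 − 2·6, 1·6 + 2·5) = (5 − 12, 6 + 10) = (-7, 16); dropping signs (only squares matter) gives (7, 16); check 7² + 16² = 49 + 256 = 305 ✓.
  Scale by k = 2: (2·7, 2·16) = (14, 32).
Step 4: Order so x ≤ y and verify: 14² + 32² = 196 + 1024 = 1220 = n. ✓

n = 1220 = 14² + 32² (one valid representation with x ≤ y).


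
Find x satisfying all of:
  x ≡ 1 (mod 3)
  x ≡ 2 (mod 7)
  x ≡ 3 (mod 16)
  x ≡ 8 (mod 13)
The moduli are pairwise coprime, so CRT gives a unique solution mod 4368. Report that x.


Product of moduli M = 3 · 7 · 16 · 13 = 4368.
Merge one congruence at a time:
  Start: x ≡ 1 (mod 3).
  Combine with x ≡ 2 (mod 7); new modulus lcm = 21.
    Write x = 1 + 3·t and substitute into x ≡ 2 (mod 7): 3·t ≡ 2 − 1 = 1 (mod 7).
    The inverse of 3 mod 7 is 5 (since 3·5 = 15 = 2·7 + 1), so t ≡ 5·1 = 5 ≡ 5 (mod 7).
    Then x = 1 + 3·5 = 16, valid modulo lcm(3, 7) = 21: x ≡ 16 (mod 21).
  Combine with x ≡ 3 (mod 16); new modulus lcm = 336.
    Write x = 16 + 21·t and substitute into x ≡ 3 (mod 16): 21·t ≡ 3 − 16 = -13 (mod 16).
    Reduce coefficients mod 16: 5·t ≡ 3 (mod 16).
    The inverse of 5 mod 16 is 13 (since 5·13 = 65 = 4·16 + 1), so t ≡ 13·3 = 39 ≡ 7 (mod 16).
    Then x = 16 + 21·7 = 163, valid modulo lcm(21, 16) = 336: x ≡ 163 (mod 336).
  Combine with x ≡ 8 (mod 13); new modulus lcm = 4368.
    Write x = 163 + 336·t and substitute into x ≡ 8 (mod 13): 336·t ≡ 8 − 163 = -155 (mod 13).
    Reduce coefficients mod 13: 11·t ≡ 1 (mod 13).
    The inverse of 11 mod 13 is 6 (since 11·6 = 66 = 5·13 + 1), so t ≡ 6·1 = 6 ≡ 6 (mod 13).
    Then x = 163 + 336·6 = 2179, valid modulo lcm(336, 13) = 4368: x ≡ 2179 (mod 4368).
Verify against each original: 2179 mod 3 = 1, 2179 mod 7 = 2, 2179 mod 16 = 3, 2179 mod 13 = 8.

x ≡ 2179 (mod 4368).


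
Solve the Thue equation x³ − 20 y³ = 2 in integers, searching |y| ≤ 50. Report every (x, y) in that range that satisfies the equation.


The equation is x³ - 20y³ = 2. For fixed y, x³ = 20·y³ + 2, so a solution requires the RHS to be a perfect cube.
Strategy: iterate y from -50 to 50, compute RHS = 20·y³ + 2, and check whether it is a (positive or negative) perfect cube.
Check small values of y:
  y = 0: RHS = 2 is not a perfect cube.
  y = 1: RHS = 22 is not a perfect cube.
  y = -1: RHS = -18 is not a perfect cube.
  y = 2: RHS = 162 is not a perfect cube.
  y = -2: RHS = -158 is not a perfect cube.
  y = 3: RHS = 542 is not a perfect cube.
  y = -3: RHS = -538 is not a perfect cube.
Continuing the search up to |y| = 50 finds no solutions either.
No (x, y) in the scanned range satisfies the equation.

No integer solutions with |y| ≤ 50.


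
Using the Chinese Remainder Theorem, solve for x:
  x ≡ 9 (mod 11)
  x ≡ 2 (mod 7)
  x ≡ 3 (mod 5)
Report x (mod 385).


Moduli 11, 7, 5 are pairwise coprime; by CRT there is a unique solution modulo M = 11 · 7 · 5 = 385.
Solve pairwise, accumulating the modulus:
  Start with x ≡ 9 (mod 11).
  Combine with x ≡ 2 (mod 7): since gcd(11, 7) = 1, we get a unique residue mod 77.
    Write x = 9 + 11·t and substitute into x ≡ 2 (mod 7): 11·t ≡ 2 − 9 = -7 (mod 7).
    Reduce coefficients mod 7: 4·t ≡ 0 (mod 7).
    The inverse of 4 mod 7 is 2 (since 4·2 = 8 = 1·7 + 1), so t ≡ 2·0 = 0 ≡ 0 (mod 7).
    Then x = 9 + 11·0 = 9, valid modulo lcm(11, 7) = 77: x ≡ 9 (mod 77).
  Combine with x ≡ 3 (mod 5): since gcd(77, 5) = 1, we get a unique residue mod 385.
    Write x = 9 + 77·t and substitute into x ≡ 3 (mod 5): 77·t ≡ 3 − 9 = -6 (mod 5).
    Reduce coefficients mod 5: 2·t ≡ 4 (mod 5).
    The inverse of 2 mod 5 is 3 (since 2·3 = 6 = 1·5 + 1), so t ≡ 3·4 = 12 ≡ 2 (mod 5).
    Then x = 9 + 77·2 = 163, valid modulo lcm(77, 5) = 385: x ≡ 163 (mod 385).
Verify: 163 mod 11 = 9 ✓, 163 mod 7 = 2 ✓, 163 mod 5 = 3 ✓.

x ≡ 163 (mod 385).


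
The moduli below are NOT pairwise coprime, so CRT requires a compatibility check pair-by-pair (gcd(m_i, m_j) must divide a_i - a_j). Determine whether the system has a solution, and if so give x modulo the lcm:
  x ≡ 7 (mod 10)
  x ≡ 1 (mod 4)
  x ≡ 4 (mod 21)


Moduli 10, 4, 21 are not pairwise coprime, so CRT works modulo lcm(m_i) when all pairwise compatibility conditions hold.
Pairwise compatibility: gcd(m_i, m_j) must divide a_i - a_j for every pair.
Merge one congruence at a time:
  Start: x ≡ 7 (mod 10).
  Combine with x ≡ 1 (mod 4): gcd(10, 4) = 2; 1 - 7 = -6, which IS divisible by 2, so compatible.
    Write x = 7 + 10·t and substitute into x ≡ 1 (mod 4): 10·t ≡ 1 − 7 = -6 (mod 4).
    Divide the congruence (and modulus) by g = 2: 5·t ≡ -3 (mod 2).
    Reduce coefficients mod 2: 1·t ≡ 1 (mod 2).
    So t ≡ 1 (mod 2).
    Then x = 7 + 10·1 = 17, valid modulo lcm(10, 4) = 20: x ≡ 17 (mod 20).
  Combine with x ≡ 4 (mod 21): gcd(20, 21) = 1; 4 - 17 = -13, which IS divisible by 1, so compatible.
    Write x = 17 + 20·t and substitute into x ≡ 4 (mod 21): 20·t ≡ 4 − 17 = -13 (mod 21).
    Reduce coefficients mod 21: 20·t ≡ 8 (mod 21).
    The inverse of 20 mod 21 is 20 (since 20·20 = 400 = 19·21 + 1), so t ≡ 20·8 = 160 ≡ 13 (mod 21).
    Then x = 17 + 20·13 = 277, valid modulo lcm(20, 21) = 420: x ≡ 277 (mod 420).
Verify: 277 mod 10 = 7, 277 mod 4 = 1, 277 mod 21 = 4.

x ≡ 277 (mod 420).


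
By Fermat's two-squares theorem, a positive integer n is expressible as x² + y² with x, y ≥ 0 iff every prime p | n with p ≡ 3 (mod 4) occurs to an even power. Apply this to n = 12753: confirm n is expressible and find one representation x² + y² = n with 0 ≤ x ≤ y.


Step 1: Factor n = 12753 = 3^2 · 13 · 109.
Step 2: Check the mod-4 condition on each prime factor: 3 ≡ 3 (mod 4), exponent 2 (must be even); 13 ≡ 1 (mod 4), exponent 1; 109 ≡ 1 (mod 4), exponent 1.
All primes ≡ 3 (mod 4) appear to even exponent (or don't appear), so by the two-squares theorem n IS expressible as a sum of two squares.
Step 3: Build a representation. Group n = k² · m with k = 3 and m = 13 · 109 = 1417 (a product of primes ≡ 1 (mod 4)); a representation of m scales to one of n via (k·x)² + (k·y)² = k²(x² + y²). Each prime p ≡ 1 (mod 4) is itself a sum of two squares; find a² by testing p − a² for a perfect square:
  13: 13 − 1² = 12, 13 − 2² = 9 = 3² ⇒ 13 = 2² + 3².
  109: 109 − 1² = 108, 109 − 2² = 105, 109 − 3² = 100 = 10² ⇒ 109 = 3² + 10².
  Combine using the Brahmagupta–Fibonacci identity (a² + b²)(c² + d²) = (ac − bd)² + (ad + bc)² = (ac + bd)² + (ad − bc)²:
  13 · 109 = 1417: from (2² + 3²)(3² + 10²), take (2·3 − 3·10, 2·10 + 3·3) = (6 − 30, 20 + 9) = (-24, 29); dropping signs (only squares matter) gives (24, 29); check 24² + 29² = 576 + 841 = 1417 ✓.
  Scale by k = 3: (3·24, 3·29) = (72, 87).
Step 4: Order so x ≤ y and verify: 72² + 87² = 5184 + 7569 = 12753 = n. ✓

n = 12753 = 72² + 87² (one valid representation with x ≤ y).


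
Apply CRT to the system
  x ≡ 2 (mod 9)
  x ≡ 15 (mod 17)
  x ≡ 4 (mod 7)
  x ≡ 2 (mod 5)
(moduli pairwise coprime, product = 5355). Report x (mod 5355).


Product of moduli M = 9 · 17 · 7 · 5 = 5355.
Merge one congruence at a time:
  Start: x ≡ 2 (mod 9).
  Combine with x ≡ 15 (mod 17); new modulus lcm = 153.
    Write x = 2 + 9·t and substitute into x ≡ 15 (mod 17): 9·t ≡ 15 − 2 = 13 (mod 17).
    The inverse of 9 mod 17 is 2 (since 9·2 = 18 = 1·17 + 1), so t ≡ 2·13 = 26 ≡ 9 (mod 17).
    Then x = 2 + 9·9 = 83, valid modulo lcm(9, 17) = 153: x ≡ 83 (mod 153).
  Combine with x ≡ 4 (mod 7); new modulus lcm = 1071.
    Write x = 83 + 153·t and substitute into x ≡ 4 (mod 7): 153·t ≡ 4 − 83 = -79 (mod 7).
    Reduce coefficients mod 7: 6·t ≡ 5 (mod 7).
    The inverse of 6 mod 7 is 6 (since 6·6 = 36 = 5·7 + 1), so t ≡ 6·5 = 30 ≡ 2 (mod 7).
    Then x = 83 + 153·2 = 389, valid modulo lcm(153, 7) = 1071: x ≡ 389 (mod 1071).
  Combine with x ≡ 2 (mod 5); new modulus lcm = 5355.
    Write x = 389 + 1071·t and substitute into x ≡ 2 (mod 5): 1071·t ≡ 2 − 389 = -387 (mod 5).
    Reduce coefficients mod 5: 1·t ≡ 3 (mod 5).
    So t ≡ 3 (mod 5).
    Then x = 389 + 1071·3 = 3602, valid modulo lcm(1071, 5) = 5355: x ≡ 3602 (mod 5355).
Verify against each original: 3602 mod 9 = 2, 3602 mod 17 = 15, 3602 mod 7 = 4, 3602 mod 5 = 2.

x ≡ 3602 (mod 5355).


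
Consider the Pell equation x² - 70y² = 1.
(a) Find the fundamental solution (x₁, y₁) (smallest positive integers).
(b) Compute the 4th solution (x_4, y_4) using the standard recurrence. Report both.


Step 1: Find the fundamental solution (x₁, y₁) of x² - 70y² = 1.
  Expand √70 as a continued fraction. a₀ = ⌊√70⌋ = 8; iterate m_{k+1} = d_k·a_k − m_k, d_{k+1} = (70 − m_{k+1}²)/d_k, a_{k+1} = ⌊(a₀ + m_{k+1})/d_{k+1}⌋ (starting m₀ = 0, d₀ = 1), with convergents p_k = a_k·p_{k-1} + p_{k-2}, q_k = a_k·q_{k-1} + q_{k-2} (p₋₁ = 1, q₋₁ = 0):
  k = 0: a₀ = 8; p₀/q₀ = 8/1; p₀² − 70·q₀² = 64 − 70 = -6.
  k = 1: m = 8, d = 6, a = ⌊(8 + 8)/6⌋ = 2; p/q = (2·8 + 1)/(2·1 + 0) = 17/2; p² − 70·q² = 289 − 280 = 9.
  k = 2: m = 4, d = 9, a = ⌊(8 + 4)/9⌋ = 1; p/q = (1·17 + 8)/(1·2 + 1) = 25/3; p² − 70·q² = 625 − 630 = -5.
  k = 3: m = 5, d = 5, a = ⌊(8 + 5)/5⌋ = 2; p/q = (2·25 + 17)/(2·3 + 2) = 67/8; p² − 70·q² = 4489 − 4480 = 9.
  k = 4: m = 5, d = 9, a = ⌊(8 + 5)/9⌋ = 1; p/q = (1·67 + 25)/(1·8 + 3) = 92/11; p² − 70·q² = 8464 − 8470 = -6.
  k = 5: m = 4, d = 6, a = ⌊(8 + 4)/6⌋ = 2; p/q = (2·92 + 67)/(2·11 + 8) = 251/30; p² − 70·q² = 63001 − 63000 = 1.
  The first convergent with p² − 70·q² = 1 gives the fundamental solution (x₁, y₁) = (251, 30).
Step 2: Apply the recurrence (x_{n+1}, y_{n+1}) = (x₁x_n + 70y₁y_n, x₁y_n + y₁x_n) repeatedly.
  From (x_1, y_1) = (251, 30): x_2 = 251·251 + 70·30·30 = 126001; y_2 = 251·30 + 30·251 = 15060.
  From (x_2, y_2) = (126001, 15060): x_3 = 251·126001 + 70·30·15060 = 63252251; y_3 = 251·15060 + 30·126001 = 7560090.
  From (x_3, y_3) = (63252251, 7560090): x_4 = 251·63252251 + 70·30·7560090 = 31752504001; y_4 = 251·7560090 + 30·63252251 = 3795150120.
Step 3: Verify x_4² - 70·y_4² = 1008221510333521008001 - 1008221510333521008000 = 1 (should be 1). ✓

(x_1, y_1) = (251, 30); (x_4, y_4) = (31752504001, 3795150120).
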